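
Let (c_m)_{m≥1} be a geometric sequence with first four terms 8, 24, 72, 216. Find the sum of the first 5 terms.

Common ratio r = 3.
c_m = 8·3^(m-1).
S = 8·(3^5 - 1)/(3 - 1) = 8·(243 - 1)/(2) = 968.

968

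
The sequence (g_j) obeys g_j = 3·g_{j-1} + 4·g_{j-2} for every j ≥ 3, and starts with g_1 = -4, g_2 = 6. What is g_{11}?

419426

Compute successive terms:
g_3 = 2; g_4 = 30; g_5 = 98; g_6 = 414; g_7 = 1634; g_8 = 6558; g_9 = 26210; g_{10} = 104862; g_{11} = 419426.
(Characteristic roots are 4 and -1.)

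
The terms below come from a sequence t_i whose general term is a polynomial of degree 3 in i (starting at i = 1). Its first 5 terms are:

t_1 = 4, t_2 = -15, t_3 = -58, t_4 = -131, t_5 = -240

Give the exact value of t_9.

1st diffs: -19, -43, -73, -109.
2nd diffs: -24, -30, -36.
3rd diffs: -6, -6 (constant).
So t_i = -i^3 - 6i^2 + 6i + 5.
Evaluating at i = 9 gives t_9 = -1156.

-1156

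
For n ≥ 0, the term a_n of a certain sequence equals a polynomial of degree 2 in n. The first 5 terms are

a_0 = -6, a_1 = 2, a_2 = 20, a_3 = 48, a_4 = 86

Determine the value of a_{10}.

1st diffs: 8, 18, 28, 38.
2nd diffs: 10, 10, 10 (constant).
Newton forward-difference form: a_n = -6 + 8·C(n,1) + 10·C(n,2).
At n = 10: n = 10, so a_{10} = -6 + 80 + 450 = 524.

524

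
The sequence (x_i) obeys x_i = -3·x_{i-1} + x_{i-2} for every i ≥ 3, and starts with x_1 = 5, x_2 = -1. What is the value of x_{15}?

x_3 = 8; x_4 = -25; x_5 = 83; …; x_{12} = -355666; x_{13} = 1174685; x_{14} = -3879721; x_{15} = 12813848.

12813848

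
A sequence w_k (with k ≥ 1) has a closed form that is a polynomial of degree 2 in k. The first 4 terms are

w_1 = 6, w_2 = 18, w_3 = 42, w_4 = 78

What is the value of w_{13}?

942

1st diffs: 12, 24, 36.
2nd diffs: 12, 12 (constant).
Newton forward-difference form: w_k = 6 + 12·C(k-1,1) + 12·C(k-1,2).
At k = 13: k-1 = 12, so w_{13} = 6 + 144 + 792 = 942.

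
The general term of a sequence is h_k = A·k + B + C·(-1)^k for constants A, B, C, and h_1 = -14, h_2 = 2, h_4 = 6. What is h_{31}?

46

The three given values yield: A + B - C = -14; 2A + B + C = 2; 4A + B + C = 6.
Subtracting the first from the second: A + 2C = 16.
Subtracting the second from the third: 2A = 4.
Solving: C = 7, A = 2, then B = -9.
Hence h_{31} = 2·31 + (-9) + 7·(-1) = 46.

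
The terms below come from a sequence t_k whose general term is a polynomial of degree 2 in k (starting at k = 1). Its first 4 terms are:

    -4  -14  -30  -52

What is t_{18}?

1st diffs: -10, -16, -22.
2nd diffs: -6, -6 (constant).
Newton forward-difference form: t_k = -4 + (-10)·C(k-1,1) + (-6)·C(k-1,2).
At k = 18: k-1 = 17, so t_{18} = -4 - 170 - 816 = -990.

-990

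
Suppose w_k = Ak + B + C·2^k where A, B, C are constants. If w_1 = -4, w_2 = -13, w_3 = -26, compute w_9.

-1064

Plug in k = 1, 2, 3: A + B + 2C = -4; 2A + B + 4C = -13; 3A + B + 8C = -26.
Subtracting the first from the second: A + 2C = -9.
Subtracting the second from the third: A + 4C = -13.
Solving: C = -2, A = -5, then B = 5.
Hence w_9 = -5·9 + 5 + (-2)·512 = -1064.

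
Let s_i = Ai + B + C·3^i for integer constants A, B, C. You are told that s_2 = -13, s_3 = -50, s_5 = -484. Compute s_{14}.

-9565945

Plug in i = 2, 3, 5: 2A + B + 9C = -13; 3A + B + 27C = -50; 5A + B + 243C = -484.
Subtracting the first from the second: A + 18C = -37.
Subtracting the second from the third: 2A + 216C = -434.
Solving: C = -2, A = -1, then B = 7.
Therefore s_{14} = -14 + 7 + (-2)·4782969 = -9565945.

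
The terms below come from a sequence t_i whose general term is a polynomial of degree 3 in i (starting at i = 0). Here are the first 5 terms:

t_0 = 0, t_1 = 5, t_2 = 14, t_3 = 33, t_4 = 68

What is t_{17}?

4709

1st diffs: 5, 9, 19, 35.
2nd diffs: 4, 10, 16.
3rd diffs: 6, 6 (constant).
So t_i = i^3 - i^2 + 5i.
Evaluating at i = 17 gives t_{17} = 4709.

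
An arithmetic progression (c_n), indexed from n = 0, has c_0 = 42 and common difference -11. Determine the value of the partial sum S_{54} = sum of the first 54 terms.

c_n = 42 + (n - 0)·(-11).
c_{53} = -541; S = 54·(42 + (-541))/2 = -13473.

-13473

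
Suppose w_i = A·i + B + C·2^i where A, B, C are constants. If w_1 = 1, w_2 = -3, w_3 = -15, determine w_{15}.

-131007

At i = 1, 2, 3: A + B + 2C = 1; 2A + B + 4C = -3; 3A + B + 8C = -15.
Subtracting the first from the second: A + 2C = -4.
Subtracting the second from the third: A + 4C = -12.
Solving: C = -4, A = 4, then B = 5.
Therefore w_{15} = 60 + 5 + (-4)·32768 = -131007.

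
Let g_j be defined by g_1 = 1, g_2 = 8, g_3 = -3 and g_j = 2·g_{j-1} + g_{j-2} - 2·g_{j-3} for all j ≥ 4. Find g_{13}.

g_4 = 0  g_5 = -19  g_6 = -32  g_7 = -83  g_8 = -160  g_9 = -339  g_{10} = -672  g_{11} = -1363  g_{12} = -2720  g_{13} = -5459.

-5459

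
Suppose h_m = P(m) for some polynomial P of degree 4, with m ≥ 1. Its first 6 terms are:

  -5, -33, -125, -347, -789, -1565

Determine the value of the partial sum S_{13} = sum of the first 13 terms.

-98631

1st diffs: -28, -92, -222, -442, -776.
2nd diffs: -64, -130, -220, -334.
3rd diffs: -66, -90, -114.
4th diffs: -24, -24 (constant).
So h_m = -m^4 - m^3 - m^2 - 3m + 1.
Continuing: …, -2813, -4695, -7397, -11129, …, h_{13} = -30965.
Summing m = 1..13 (13 terms) gives -98631.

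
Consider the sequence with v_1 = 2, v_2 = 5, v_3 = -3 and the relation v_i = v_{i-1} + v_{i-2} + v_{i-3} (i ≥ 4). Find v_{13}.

626

Step forward from the initial values:
v_4 = 4  v_5 = 6  v_6 = 7  v_7 = 17  v_8 = 30  v_9 = 54  v_{10} = 101  v_{11} = 185  v_{12} = 340  v_{13} = 626.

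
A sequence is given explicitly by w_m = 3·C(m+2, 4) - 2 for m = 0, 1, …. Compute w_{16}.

C(18, 4) = 3060, so w_{16} = 9178.

9178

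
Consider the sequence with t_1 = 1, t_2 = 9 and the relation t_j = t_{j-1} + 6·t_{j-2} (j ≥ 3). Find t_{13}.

Applying the relation repeatedly:
t_3 = 15  t_4 = 69  t_5 = 159  …  t_{10} = 43917  t_{11} = 128679  t_{12} = 392181  t_{13} = 1164255.
(Characteristic roots are 3 and -2.)

1164255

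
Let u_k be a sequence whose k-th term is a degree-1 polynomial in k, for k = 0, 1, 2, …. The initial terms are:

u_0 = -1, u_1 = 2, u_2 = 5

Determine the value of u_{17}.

1st diffs: 3, 3 (constant).
So u_k = 3k - 1.
Evaluating at k = 17 gives u_{17} = 50.

50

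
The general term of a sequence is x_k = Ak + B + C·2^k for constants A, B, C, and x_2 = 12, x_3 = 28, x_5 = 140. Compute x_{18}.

1310648

At k = 2, 3, 5: 2A + B + 4C = 12; 3A + B + 8C = 28; 5A + B + 32C = 140.
Subtracting the first from the second: A + 4C = 16.
Subtracting the second from the third: 2A + 24C = 112.
Solving: C = 5, A = -4, then B = 0.
So x_k = -4·k + 0 + 5·2^k; at k=18 this is 1310648.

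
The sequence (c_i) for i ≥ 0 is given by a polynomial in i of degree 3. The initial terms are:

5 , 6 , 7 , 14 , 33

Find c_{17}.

1st diffs: 1, 1, 7, 19.
2nd diffs: 0, 6, 12.
3rd diffs: 6, 6 (constant).
Newton forward-difference form: c_i = 5 + 1·C(i,1) + 6·C(i,3).
At i = 17: i = 17, so c_{17} = 5 + 17 + 4080 = 4102.

4102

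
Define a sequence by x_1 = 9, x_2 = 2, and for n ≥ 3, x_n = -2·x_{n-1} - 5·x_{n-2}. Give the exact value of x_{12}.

-72752

Step forward from the initial values:
x_3 = -49  x_4 = 88  x_5 = 69  x_6 = -578  x_7 = 811  x_8 = 1268  x_9 = -6591  x_{10} = 6842  x_{11} = 19271  x_{12} = -72752.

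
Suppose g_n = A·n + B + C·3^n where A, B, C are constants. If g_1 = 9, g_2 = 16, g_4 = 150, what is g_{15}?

Write the equations: A + B + 3C = 9; 2A + B + 9C = 16; 4A + B + 81C = 150.
Subtracting the first from the second: A + 6C = 7.
Subtracting the second from the third: 2A + 72C = 134.
Solving: C = 2, A = -5, then B = 8.
Therefore g_{15} = -75 + 8 + 2·14348907 = 28697747.

28697747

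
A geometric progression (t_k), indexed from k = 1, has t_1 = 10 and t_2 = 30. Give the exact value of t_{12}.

1771470

Common ratio r = 3.
t_k = 10·3^(k-1).
t_{12} = 10·3^11 = 1771470.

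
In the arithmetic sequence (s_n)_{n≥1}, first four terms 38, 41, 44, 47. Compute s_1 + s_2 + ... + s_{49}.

5390

Common difference d = 3.
s_n = 38 + (n - 1)·3.
s_{49} = 182; S = 49·(38 + 182)/2 = 5390.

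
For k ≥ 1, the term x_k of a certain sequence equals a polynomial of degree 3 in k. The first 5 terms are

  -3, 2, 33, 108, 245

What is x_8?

1208

1st diffs: 5, 31, 75, 137.
2nd diffs: 26, 44, 62.
3rd diffs: 18, 18 (constant).
So x_k = 3k^3 - 5k^2 - k.
Evaluating at k = 8 gives x_8 = 1208.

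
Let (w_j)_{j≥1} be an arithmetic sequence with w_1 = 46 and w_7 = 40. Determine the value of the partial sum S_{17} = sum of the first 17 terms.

Common difference d = (40 - 46) / (7 - 1) = -1.
w_j = 46 + (j - 1)·(-1).
w_{17} = 30; S = 17·(46 + 30)/2 = 646.

646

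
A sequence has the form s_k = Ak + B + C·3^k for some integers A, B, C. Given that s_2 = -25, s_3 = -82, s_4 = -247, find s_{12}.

Plug in k = 2, 3, 4: 2A + B + 9C = -25; 3A + B + 27C = -82; 4A + B + 81C = -247.
Subtracting the first from the second: A + 18C = -57.
Subtracting the second from the third: A + 54C = -165.
Solving: C = -3, A = -3, then B = 8.
Therefore s_{12} = -36 + 8 + (-3)·531441 = -1594351.

-1594351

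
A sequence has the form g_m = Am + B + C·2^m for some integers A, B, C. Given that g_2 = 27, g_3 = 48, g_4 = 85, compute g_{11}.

Write the equations: 2A + B + 4C = 27; 3A + B + 8C = 48; 4A + B + 16C = 85.
Subtracting the first from the second: A + 4C = 21.
Subtracting the second from the third: A + 8C = 37.
Solving: C = 4, A = 5, then B = 1.
Hence g_{11} = 5·11 + 1 + 4·2048 = 8248.

8248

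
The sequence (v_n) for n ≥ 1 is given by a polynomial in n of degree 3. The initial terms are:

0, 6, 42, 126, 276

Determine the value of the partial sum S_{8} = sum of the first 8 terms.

3108

1st diffs: 6, 36, 84, 150.
2nd diffs: 30, 48, 66.
3rd diffs: 18, 18 (constant).
Newton forward-difference form: v_n = 6·C(n-1,1) + 30·C(n-1,2) + 18·C(n-1,3).
Continuing: 510, 846, 1302.
Summing n = 1..8 (8 terms) gives 3108.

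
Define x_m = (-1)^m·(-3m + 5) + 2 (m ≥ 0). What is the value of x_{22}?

-59

(-1)^22 = 1; -3m + 5 at m=22 is -61; so x_{22} = -59.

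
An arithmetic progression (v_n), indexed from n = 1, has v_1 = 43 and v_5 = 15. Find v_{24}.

-118

Common difference d = (15 - 43) / (5 - 1) = -7.
v_n = 43 + (n - 1)·(-7).
v_{24} = 43 + 23·(-7) = -118.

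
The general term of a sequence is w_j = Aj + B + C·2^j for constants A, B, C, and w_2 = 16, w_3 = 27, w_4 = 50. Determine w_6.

Write the equations: 2A + B + 4C = 16; 3A + B + 8C = 27; 4A + B + 16C = 50.
Subtracting the first from the second: A + 4C = 11.
Subtracting the second from the third: A + 8C = 23.
Solving: C = 3, A = -1, then B = 6.
Therefore w_6 = -6 + 6 + 3·64 = 192.

192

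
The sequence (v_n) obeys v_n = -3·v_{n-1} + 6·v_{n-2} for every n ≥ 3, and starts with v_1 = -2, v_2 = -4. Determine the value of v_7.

Applying the relation repeatedly:
v_3 = 0, v_4 = -24, v_5 = 72, v_6 = -360, v_7 = 1512.

1512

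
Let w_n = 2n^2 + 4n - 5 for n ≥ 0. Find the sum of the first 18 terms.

4092

Over n = 0..17: Σn = 153, Σn² = 1785.
Total = (2)·1785 + (4)·153 + (-5)·18 = 4092.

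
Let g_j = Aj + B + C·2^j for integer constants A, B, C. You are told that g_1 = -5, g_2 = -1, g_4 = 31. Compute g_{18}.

Plug in j = 1, 2, 4: A + B + 2C = -5; 2A + B + 4C = -1; 4A + B + 16C = 31.
Subtracting the first from the second: A + 2C = 4.
Subtracting the second from the third: 2A + 12C = 32.
Solving: C = 3, A = -2, then B = -9.
Therefore g_{18} = -36 + (-9) + 3·262144 = 786387.

786387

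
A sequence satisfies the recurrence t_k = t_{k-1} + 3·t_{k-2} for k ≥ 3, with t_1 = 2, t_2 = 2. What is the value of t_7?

194

Applying the relation repeatedly:
t_3 = 8;  t_4 = 14;  t_5 = 38;  t_6 = 80;  t_7 = 194.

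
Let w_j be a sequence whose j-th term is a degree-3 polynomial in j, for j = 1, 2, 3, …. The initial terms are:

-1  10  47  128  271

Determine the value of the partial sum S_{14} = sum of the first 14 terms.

28469

1st diffs: 11, 37, 81, 143.
2nd diffs: 26, 44, 62.
3rd diffs: 18, 18 (constant).
So w_j = 3j^3 - 5j^2 + 5j - 4.
Continuing: …, 494, 815, 1252, 1823, …, w_{14} = 7318.
Summing j = 1..14 (14 terms) gives 28469.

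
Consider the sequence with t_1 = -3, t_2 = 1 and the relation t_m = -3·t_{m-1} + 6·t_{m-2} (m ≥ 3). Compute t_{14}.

t_3 = -21; t_4 = 69; t_5 = -333; …; t_{11} = -2274237; t_{12} = 9943317; t_{13} = -43475373; t_{14} = 190086021.

190086021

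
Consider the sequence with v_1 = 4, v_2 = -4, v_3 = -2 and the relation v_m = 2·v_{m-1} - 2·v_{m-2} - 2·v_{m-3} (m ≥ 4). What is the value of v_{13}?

v_4 = -4, v_5 = 4, v_6 = 20, v_7 = 40, v_8 = 32, v_9 = -56, v_{10} = -256, v_{11} = -464, v_{12} = -304, v_{13} = 832.

832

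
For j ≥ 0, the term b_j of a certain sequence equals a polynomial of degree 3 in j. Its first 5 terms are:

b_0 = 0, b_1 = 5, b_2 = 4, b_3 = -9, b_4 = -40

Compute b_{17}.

-4811

1st diffs: 5, -1, -13, -31.
2nd diffs: -6, -12, -18.
3rd diffs: -6, -6 (constant).
Newton forward-difference form: b_j = 5·C(j,1) + (-6)·C(j,2) + (-6)·C(j,3).
At j = 17: j = 17, so b_{17} = 85 - 816 - 4080 = -4811.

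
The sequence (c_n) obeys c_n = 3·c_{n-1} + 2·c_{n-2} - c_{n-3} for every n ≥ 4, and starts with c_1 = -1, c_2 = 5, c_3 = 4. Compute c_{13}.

1621602

c_4 = 23  c_5 = 72  c_6 = 258  c_7 = 895  c_8 = 3129  c_9 = 10919  c_{10} = 38120  c_{11} = 133069  c_{12} = 464528  c_{13} = 1621602.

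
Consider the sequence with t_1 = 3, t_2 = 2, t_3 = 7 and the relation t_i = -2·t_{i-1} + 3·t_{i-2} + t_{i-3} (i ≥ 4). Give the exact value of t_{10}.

Step forward from the initial values:
t_4 = -5, t_5 = 33, t_6 = -74, t_7 = 242, t_8 = -673, t_9 = 1998, t_{10} = -5773.

-5773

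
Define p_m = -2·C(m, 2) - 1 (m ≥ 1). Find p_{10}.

C(10, 2) = 45, so p_{10} = -91.

-91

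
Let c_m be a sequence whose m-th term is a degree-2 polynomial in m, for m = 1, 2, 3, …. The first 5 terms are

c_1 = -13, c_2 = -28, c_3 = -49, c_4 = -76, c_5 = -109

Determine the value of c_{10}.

-364

1st diffs: -15, -21, -27, -33.
2nd diffs: -6, -6, -6 (constant).
Newton forward-difference form: c_m = -13 + (-15)·C(m-1,1) + (-6)·C(m-1,2).
At m = 10: m-1 = 9, so c_{10} = -13 - 135 - 216 = -364.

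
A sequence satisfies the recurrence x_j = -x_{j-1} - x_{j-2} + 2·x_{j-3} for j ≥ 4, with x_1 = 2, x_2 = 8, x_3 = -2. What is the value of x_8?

Step forward from the initial values:
x_4 = -2  x_5 = 20  x_6 = -22  x_7 = -2  x_8 = 64.

64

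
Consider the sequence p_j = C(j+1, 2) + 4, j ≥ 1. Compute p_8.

40

C(9, 2) = 36, so p_8 = 40.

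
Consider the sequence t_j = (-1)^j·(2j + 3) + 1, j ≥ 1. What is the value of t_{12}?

28

(-1)^12 = 1; 2j + 3 at j=12 is 27; so t_{12} = 28.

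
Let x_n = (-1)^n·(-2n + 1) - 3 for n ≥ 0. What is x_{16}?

-34

(-1)^16 = 1; -2n + 1 at n=16 is -31; so x_{16} = -34.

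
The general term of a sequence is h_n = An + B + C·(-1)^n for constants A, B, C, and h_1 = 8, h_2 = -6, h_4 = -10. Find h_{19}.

-28

At n = 1, 2, 4: A + B - C = 8; 2A + B + C = -6; 4A + B + C = -10.
Subtracting the first from the second: A + 2C = -14.
Subtracting the second from the third: 2A = -4.
Solving: C = -6, A = -2, then B = 4.
Hence h_{19} = -2·19 + 4 + (-6)·(-1) = -28.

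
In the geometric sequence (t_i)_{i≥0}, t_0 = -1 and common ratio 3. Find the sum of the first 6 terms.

t_i = (-1)·3^(i-0).
S = (-1)·(3^6 - 1)/(3 - 1) = (-1)·(729 - 1)/(2) = -364.

-364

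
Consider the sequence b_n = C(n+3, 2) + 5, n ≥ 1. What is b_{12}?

110

C(15, 2) = 105, so b_{12} = 110.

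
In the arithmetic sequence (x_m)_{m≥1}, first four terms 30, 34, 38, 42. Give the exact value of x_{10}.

Common difference d = 4.
x_m = 30 + (m - 1)·4.
x_{10} = 30 + 9·4 = 66.

66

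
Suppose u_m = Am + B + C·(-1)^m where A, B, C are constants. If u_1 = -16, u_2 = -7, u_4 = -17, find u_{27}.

-146

The three given values yield: A + B - C = -16; 2A + B + C = -7; 4A + B + C = -17.
Subtracting the first from the second: A + 2C = 9.
Subtracting the second from the third: 2A = -10.
Solving: C = 7, A = -5, then B = -4.
Therefore u_{27} = -135 + (-4) + 7·(-1) = -146.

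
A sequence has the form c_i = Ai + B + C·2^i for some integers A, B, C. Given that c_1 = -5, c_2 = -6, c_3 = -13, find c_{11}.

-6093

Plug in i = 1, 2, 3: A + B + 2C = -5; 2A + B + 4C = -6; 3A + B + 8C = -13.
Subtracting the first from the second: A + 2C = -1.
Subtracting the second from the third: A + 4C = -7.
Solving: C = -3, A = 5, then B = -4.
Hence c_{11} = 5·11 + (-4) + (-3)·2048 = -6093.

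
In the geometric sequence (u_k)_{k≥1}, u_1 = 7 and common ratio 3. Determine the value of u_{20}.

u_k = 7·3^(k-1).
u_{20} = 7·3^19 = 8135830269.

8135830269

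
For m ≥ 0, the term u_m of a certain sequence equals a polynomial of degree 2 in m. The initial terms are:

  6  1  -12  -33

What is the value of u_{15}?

-909

1st diffs: -5, -13, -21.
2nd diffs: -8, -8 (constant).
Newton forward-difference form: u_m = 6 + (-5)·C(m,1) + (-8)·C(m,2).
At m = 15: m = 15, so u_{15} = 6 - 75 - 840 = -909.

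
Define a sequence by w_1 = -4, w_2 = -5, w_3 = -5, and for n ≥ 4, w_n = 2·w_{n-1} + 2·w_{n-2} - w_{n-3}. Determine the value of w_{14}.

-220181

Iterate the recurrence:
w_4 = -16; w_5 = -37; w_6 = -101; …; w_{11} = -12269; w_{12} = -32125; w_{13} = -84100; w_{14} = -220181.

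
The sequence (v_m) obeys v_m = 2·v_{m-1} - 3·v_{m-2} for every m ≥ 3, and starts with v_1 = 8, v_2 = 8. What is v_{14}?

9992

Applying the relation repeatedly:
v_3 = -8;  v_4 = -40;  v_5 = -56;  …;  v_{11} = -1928;  v_{12} = -1576;  v_{13} = 2632;  v_{14} = 9992.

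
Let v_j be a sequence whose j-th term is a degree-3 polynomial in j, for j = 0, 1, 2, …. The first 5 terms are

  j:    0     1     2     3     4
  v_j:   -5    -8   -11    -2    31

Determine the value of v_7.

394

1st diffs: -3, -3, 9, 33.
2nd diffs: 0, 12, 24.
3rd diffs: 12, 12 (constant).
So v_j = 2j^3 - 6j^2 + j - 5.
Evaluating at j = 7 gives v_7 = 394.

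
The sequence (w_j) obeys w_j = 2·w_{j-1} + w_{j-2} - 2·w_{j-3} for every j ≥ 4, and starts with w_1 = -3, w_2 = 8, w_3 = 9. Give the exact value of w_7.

249

Iterate the recurrence:
w_4 = 32, w_5 = 57, w_6 = 128, w_7 = 249.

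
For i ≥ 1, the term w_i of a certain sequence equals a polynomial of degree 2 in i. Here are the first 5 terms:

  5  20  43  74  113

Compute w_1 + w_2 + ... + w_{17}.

7565

1st diffs: 15, 23, 31, 39.
2nd diffs: 8, 8, 8 (constant).
Newton forward-difference form: w_i = 5 + 15·C(i-1,1) + 8·C(i-1,2).
Continuing: …, 160, 215, 278, 349, …, w_{17} = 1205.
Summing i = 1..17 (17 terms) gives 7565.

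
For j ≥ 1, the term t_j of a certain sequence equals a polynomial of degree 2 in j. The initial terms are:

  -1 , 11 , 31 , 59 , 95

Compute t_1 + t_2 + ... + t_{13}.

3211

1st diffs: 12, 20, 28, 36.
2nd diffs: 8, 8, 8 (constant).
Newton forward-difference form: t_j = -1 + 12·C(j-1,1) + 8·C(j-1,2).
Continuing: …, 139, 191, 251, 319, …, t_{13} = 671.
Summing j = 1..13 (13 terms) gives 3211.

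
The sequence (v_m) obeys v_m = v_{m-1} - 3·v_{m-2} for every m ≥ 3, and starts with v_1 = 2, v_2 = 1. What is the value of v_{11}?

Step forward from the initial values:
v_3 = -5  v_4 = -8  v_5 = 7  v_6 = 31  v_7 = 10  v_8 = -83  v_9 = -113  v_{10} = 136  v_{11} = 475.

475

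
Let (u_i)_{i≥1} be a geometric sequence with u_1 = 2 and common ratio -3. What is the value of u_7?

u_i = 2·(-3)^(i-1).
u_7 = 2·(-3)^6 = 1458.

1458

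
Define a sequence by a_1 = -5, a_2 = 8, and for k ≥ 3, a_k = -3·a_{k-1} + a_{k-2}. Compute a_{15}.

a_3 = -29, a_4 = 95, a_5 = -314, …, a_{12} = 1346033, a_{13} = -4445645, a_{14} = 14682968, a_{15} = -48494549.

-48494549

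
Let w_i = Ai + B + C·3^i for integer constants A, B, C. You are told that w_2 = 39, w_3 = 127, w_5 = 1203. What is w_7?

10919

Write the equations: 2A + B + 9C = 39; 3A + B + 27C = 127; 5A + B + 243C = 1203.
Subtracting the first from the second: A + 18C = 88.
Subtracting the second from the third: 2A + 216C = 1076.
Solving: C = 5, A = -2, then B = -2.
So w_i = -2·i + (-2) + 5·3^i; at i=7 this is 10919.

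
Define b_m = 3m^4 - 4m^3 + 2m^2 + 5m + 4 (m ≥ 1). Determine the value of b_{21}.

547390

b_{21} = 3·21^4 - 4·21^3 + 2·21^2 + 5·21 + 4 = 547390.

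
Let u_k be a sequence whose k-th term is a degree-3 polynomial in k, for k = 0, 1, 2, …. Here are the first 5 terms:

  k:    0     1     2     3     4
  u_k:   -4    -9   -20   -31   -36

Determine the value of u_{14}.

1st diffs: -5, -11, -11, -5.
2nd diffs: -6, 0, 6.
3rd diffs: 6, 6 (constant).
Newton forward-difference form: u_k = -4 + (-5)·C(k,1) + (-6)·C(k,2) + 6·C(k,3).
At k = 14: k = 14, so u_{14} = -4 - 70 - 546 + 2184 = 1564.

1564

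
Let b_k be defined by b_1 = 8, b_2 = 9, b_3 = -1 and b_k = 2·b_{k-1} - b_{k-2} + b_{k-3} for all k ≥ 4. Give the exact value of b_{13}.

Applying the relation repeatedly:
b_4 = -3  b_5 = 4  b_6 = 10  b_7 = 13  b_8 = 20  b_9 = 37  b_{10} = 67  b_{11} = 117  b_{12} = 204  b_{13} = 358.

358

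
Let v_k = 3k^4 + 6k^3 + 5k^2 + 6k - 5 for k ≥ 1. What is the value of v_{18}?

v_{18} = 3·18^4 + 6·18^3 + 5·18^2 + 6·18 - 5 = 351643.

351643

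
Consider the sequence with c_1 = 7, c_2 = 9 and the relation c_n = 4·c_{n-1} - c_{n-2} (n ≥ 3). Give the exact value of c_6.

Compute successive terms:
c_3 = 29; c_4 = 107; c_5 = 399; c_6 = 1489.

1489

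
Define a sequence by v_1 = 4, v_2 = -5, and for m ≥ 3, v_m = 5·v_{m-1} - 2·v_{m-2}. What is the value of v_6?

-3235

Step forward from the initial values:
v_3 = -33, v_4 = -155, v_5 = -709, v_6 = -3235.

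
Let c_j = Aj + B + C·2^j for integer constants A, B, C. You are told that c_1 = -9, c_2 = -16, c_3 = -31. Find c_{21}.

Plug in j = 1, 2, 3: A + B + 2C = -9; 2A + B + 4C = -16; 3A + B + 8C = -31.
Subtracting the first from the second: A + 2C = -7.
Subtracting the second from the third: A + 4C = -15.
Solving: C = -4, A = 1, then B = -2.
So c_j = 1·j + (-2) + (-4)·2^j; at j=21 this is -8388589.

-8388589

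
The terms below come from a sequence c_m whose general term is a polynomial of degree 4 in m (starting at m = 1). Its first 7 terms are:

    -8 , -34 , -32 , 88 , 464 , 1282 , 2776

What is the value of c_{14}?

1st diffs: -26, 2, 120, 376, 818, 1494.
2nd diffs: 28, 118, 256, 442, 676.
3rd diffs: 90, 138, 186, 234.
4th diffs: 48, 48, 48 (constant).
So c_m = 2m^4 - 5m^3 - 6m^2 - 3m + 4.
Evaluating at m = 14 gives c_{14} = 61898.

61898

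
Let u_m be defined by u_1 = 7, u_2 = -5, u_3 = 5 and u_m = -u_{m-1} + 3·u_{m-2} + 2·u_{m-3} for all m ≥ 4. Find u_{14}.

u_4 = -6, u_5 = 11, u_6 = -19, …, u_{11} = 623, u_{12} = -1215, u_{13} = 2480, u_{14} = -4879.

-4879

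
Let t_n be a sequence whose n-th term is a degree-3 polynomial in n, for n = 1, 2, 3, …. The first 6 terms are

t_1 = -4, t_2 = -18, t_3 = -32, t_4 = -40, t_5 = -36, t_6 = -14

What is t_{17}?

3132

1st diffs: -14, -14, -8, 4, 22.
2nd diffs: 0, 6, 12, 18.
3rd diffs: 6, 6, 6 (constant).
Newton forward-difference form: t_n = -4 + (-14)·C(n-1,1) + 6·C(n-1,3).
At n = 17: n-1 = 16, so t_{17} = -4 - 224 + 3360 = 3132.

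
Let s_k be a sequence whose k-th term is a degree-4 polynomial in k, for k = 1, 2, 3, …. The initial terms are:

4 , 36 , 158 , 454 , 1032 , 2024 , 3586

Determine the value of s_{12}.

27086

1st diffs: 32, 122, 296, 578, 992, 1562.
2nd diffs: 90, 174, 282, 414, 570.
3rd diffs: 84, 108, 132, 156.
4th diffs: 24, 24, 24 (constant).
So s_k = k^4 + 4k^3 - 4k^2 + k + 2.
Evaluating at k = 12 gives s_{12} = 27086.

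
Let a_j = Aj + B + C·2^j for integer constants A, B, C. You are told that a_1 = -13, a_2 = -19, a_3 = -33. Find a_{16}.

-262119

The three given values yield: A + B + 2C = -13; 2A + B + 4C = -19; 3A + B + 8C = -33.
Subtracting the first from the second: A + 2C = -6.
Subtracting the second from the third: A + 4C = -14.
Solving: C = -4, A = 2, then B = -7.
Therefore a_{16} = 32 + (-7) + (-4)·65536 = -262119.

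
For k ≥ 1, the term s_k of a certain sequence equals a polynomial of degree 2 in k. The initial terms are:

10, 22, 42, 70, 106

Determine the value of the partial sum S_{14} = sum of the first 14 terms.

1st diffs: 12, 20, 28, 36.
2nd diffs: 8, 8, 8 (constant).
Newton forward-difference form: s_k = 10 + 12·C(k-1,1) + 8·C(k-1,2).
Continuing: …, 150, 202, 262, 330, …, s_{14} = 790.
Summing k = 1..14 (14 terms) gives 4144.

4144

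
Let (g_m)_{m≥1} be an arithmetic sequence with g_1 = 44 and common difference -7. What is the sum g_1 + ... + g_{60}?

-9750

g_m = 44 + (m - 1)·(-7).
g_{60} = -369; S = 60·(44 + (-369))/2 = -9750.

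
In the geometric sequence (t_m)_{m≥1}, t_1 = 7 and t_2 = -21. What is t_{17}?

301327047

Common ratio r = -3.
t_m = 7·(-3)^(m-1).
t_{17} = 7·(-3)^16 = 301327047.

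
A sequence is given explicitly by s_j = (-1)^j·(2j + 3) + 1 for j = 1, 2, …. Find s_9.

-20

(-1)^9 = -1; 2j + 3 at j=9 is 21; so s_9 = -20.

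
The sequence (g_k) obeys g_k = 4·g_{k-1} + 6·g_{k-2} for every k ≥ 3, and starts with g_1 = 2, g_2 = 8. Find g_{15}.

Step forward from the initial values:
g_3 = 44;  g_4 = 224;  g_5 = 1160;  …;  g_{12} = 113265152;  g_{13} = 584706176;  g_{14} = 3018415616;  g_{15} = 15581899520.

15581899520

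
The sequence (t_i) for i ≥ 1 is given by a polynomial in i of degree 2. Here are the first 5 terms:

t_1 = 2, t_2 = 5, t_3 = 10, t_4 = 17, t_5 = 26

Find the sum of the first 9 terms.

294

1st diffs: 3, 5, 7, 9.
2nd diffs: 2, 2, 2 (constant).
So t_i = i^2 + 1.
Continuing: 37, 50, 65, 82.
Summing i = 1..9 (9 terms) gives 294.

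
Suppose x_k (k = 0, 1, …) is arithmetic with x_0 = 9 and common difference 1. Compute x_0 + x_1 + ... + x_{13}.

217

x_k = 9 + (k - 0)·1.
x_{13} = 22; S = 14·(9 + 22)/2 = 217.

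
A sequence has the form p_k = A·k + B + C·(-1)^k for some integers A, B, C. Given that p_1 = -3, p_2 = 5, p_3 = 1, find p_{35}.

Plug in k = 1, 2, 3: A + B - C = -3; 2A + B + C = 5; 3A + B - C = 1.
Subtracting the first from the second: A + 2C = 8.
Subtracting the second from the third: A - 2C = -4.
Solving: C = 3, A = 2, then B = -2.
Hence p_{35} = 2·35 + (-2) + 3·(-1) = 65.

65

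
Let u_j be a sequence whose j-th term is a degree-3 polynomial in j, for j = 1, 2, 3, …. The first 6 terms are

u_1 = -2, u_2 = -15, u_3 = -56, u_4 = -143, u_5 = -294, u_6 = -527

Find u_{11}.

-3552

1st diffs: -13, -41, -87, -151, -233.
2nd diffs: -28, -46, -64, -82.
3rd diffs: -18, -18, -18 (constant).
Newton forward-difference form: u_j = -2 + (-13)·C(j-1,1) + (-28)·C(j-1,2) + (-18)·C(j-1,3).
At j = 11: j-1 = 10, so u_{11} = -2 - 130 - 1260 - 2160 = -3552.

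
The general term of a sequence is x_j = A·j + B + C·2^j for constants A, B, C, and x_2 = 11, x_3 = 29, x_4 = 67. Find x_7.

621

Plug in j = 2, 3, 4: 2A + B + 4C = 11; 3A + B + 8C = 29; 4A + B + 16C = 67.
Subtracting the first from the second: A + 4C = 18.
Subtracting the second from the third: A + 8C = 38.
Solving: C = 5, A = -2, then B = -5.
Hence x_7 = -2·7 + (-5) + 5·128 = 621.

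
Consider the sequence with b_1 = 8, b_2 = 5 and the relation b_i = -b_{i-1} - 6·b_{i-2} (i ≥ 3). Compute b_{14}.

Iterate the recurrence:
b_3 = -53; b_4 = 23; b_5 = 295; …; b_{11} = 3175; b_{12} = 163007; b_{13} = -182057; b_{14} = -795985.

-795985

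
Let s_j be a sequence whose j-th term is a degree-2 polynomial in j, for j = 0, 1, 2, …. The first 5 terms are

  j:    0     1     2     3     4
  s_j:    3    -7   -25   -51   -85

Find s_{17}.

-1255

1st diffs: -10, -18, -26, -34.
2nd diffs: -8, -8, -8 (constant).
So s_j = -4j^2 - 6j + 3.
Evaluating at j = 17 gives s_{17} = -1255.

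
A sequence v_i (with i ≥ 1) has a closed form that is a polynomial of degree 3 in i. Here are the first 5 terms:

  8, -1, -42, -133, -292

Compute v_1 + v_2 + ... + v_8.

-3240

1st diffs: -9, -41, -91, -159.
2nd diffs: -32, -50, -68.
3rd diffs: -18, -18 (constant).
So v_i = -3i^3 + 2i^2 + 6i + 3.
Continuing: -537, -886, -1357.
Summing i = 1..8 (8 terms) gives -3240.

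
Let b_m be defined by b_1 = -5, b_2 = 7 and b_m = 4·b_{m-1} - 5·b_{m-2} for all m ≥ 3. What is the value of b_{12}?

Iterate the recurrence:
b_3 = 53, b_4 = 177, b_5 = 443, b_6 = 887, b_7 = 1333, b_8 = 897, b_9 = -3077, b_{10} = -16793, b_{11} = -51787, b_{12} = -123183.

-123183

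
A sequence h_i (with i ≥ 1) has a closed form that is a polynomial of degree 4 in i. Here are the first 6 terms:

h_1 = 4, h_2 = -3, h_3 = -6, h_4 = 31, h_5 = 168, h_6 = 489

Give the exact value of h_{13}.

1st diffs: -7, -3, 37, 137, 321.
2nd diffs: 4, 40, 100, 184.
3rd diffs: 36, 60, 84.
4th diffs: 24, 24 (constant).
Newton forward-difference form: h_i = 4 + (-7)·C(i-1,1) + 4·C(i-1,2) + 36·C(i-1,3) + 24·C(i-1,4).
At i = 13: i-1 = 12, so h_{13} = 4 - 84 + 264 + 7920 + 11880 = 19984.

19984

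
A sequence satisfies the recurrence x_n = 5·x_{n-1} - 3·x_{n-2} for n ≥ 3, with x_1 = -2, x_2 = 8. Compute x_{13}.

Applying the relation repeatedly:
x_3 = 46; x_4 = 206; x_5 = 892; …; x_{10} = 1317158; x_{11} = 5667436; x_{12} = 24385706; x_{13} = 104926222.

104926222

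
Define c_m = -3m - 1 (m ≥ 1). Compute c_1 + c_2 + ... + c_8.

-116

Over m = 1..8: Σm = 36.
Total = (-3)·36 + (-1)·8 = -116.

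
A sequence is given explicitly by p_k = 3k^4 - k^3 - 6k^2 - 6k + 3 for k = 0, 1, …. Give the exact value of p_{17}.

p_{17} = 3·17^4 - 1·17^3 - 6·17^2 - 6·17 + 3 = 243817.

243817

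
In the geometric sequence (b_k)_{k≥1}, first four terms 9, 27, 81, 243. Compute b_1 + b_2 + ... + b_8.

Common ratio r = 3.
b_k = 9·3^(k-1).
S = 9·(3^8 - 1)/(3 - 1) = 9·(6561 - 1)/(2) = 29520.

29520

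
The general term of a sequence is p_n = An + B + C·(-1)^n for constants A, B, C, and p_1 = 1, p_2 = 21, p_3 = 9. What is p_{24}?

109

Plug in n = 1, 2, 3: A + B - C = 1; 2A + B + C = 21; 3A + B - C = 9.
Subtracting the first from the second: A + 2C = 20.
Subtracting the second from the third: A - 2C = -12.
Solving: C = 8, A = 4, then B = 5.
So p_n = 4·n + 5 + 8·(-1)^n; at n=24 this is 109.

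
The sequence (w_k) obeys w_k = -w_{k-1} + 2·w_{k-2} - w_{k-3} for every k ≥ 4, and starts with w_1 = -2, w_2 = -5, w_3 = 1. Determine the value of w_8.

w_4 = -9, w_5 = 16, w_6 = -35, w_7 = 76, w_8 = -162.

-162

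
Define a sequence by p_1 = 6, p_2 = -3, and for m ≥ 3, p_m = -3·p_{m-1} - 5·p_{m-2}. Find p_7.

654

Compute successive terms:
p_3 = -21; p_4 = 78; p_5 = -129; p_6 = -3; p_7 = 654.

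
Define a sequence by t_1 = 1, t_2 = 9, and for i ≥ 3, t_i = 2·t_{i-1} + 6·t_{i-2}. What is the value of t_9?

62736

Iterate the recurrence:
t_3 = 24  t_4 = 102  t_5 = 348  t_6 = 1308  t_7 = 4704  t_8 = 17256  t_9 = 62736.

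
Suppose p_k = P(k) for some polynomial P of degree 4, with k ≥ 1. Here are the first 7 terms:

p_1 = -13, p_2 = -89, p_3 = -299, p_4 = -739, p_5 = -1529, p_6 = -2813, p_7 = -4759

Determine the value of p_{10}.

1st diffs: -76, -210, -440, -790, -1284, -1946.
2nd diffs: -134, -230, -350, -494, -662.
3rd diffs: -96, -120, -144, -168.
4th diffs: -24, -24, -24 (constant).
Newton forward-difference form: p_k = -13 + (-76)·C(k-1,1) + (-134)·C(k-1,2) + (-96)·C(k-1,3) + (-24)·C(k-1,4).
At k = 10: k-1 = 9, so p_{10} = -13 - 684 - 4824 - 8064 - 3024 = -16609.

-16609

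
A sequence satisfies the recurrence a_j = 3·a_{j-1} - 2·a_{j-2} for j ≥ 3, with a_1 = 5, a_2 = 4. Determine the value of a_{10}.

Compute successive terms:
a_3 = 2;  a_4 = -2;  a_5 = -10;  a_6 = -26;  a_7 = -58;  a_8 = -122;  a_9 = -250;  a_{10} = -506.
(Characteristic roots are 2 and 1.)

-506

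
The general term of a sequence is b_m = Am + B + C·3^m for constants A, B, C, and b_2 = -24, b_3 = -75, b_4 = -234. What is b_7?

-6543

The three given values yield: 2A + B + 9C = -24; 3A + B + 27C = -75; 4A + B + 81C = -234.
Subtracting the first from the second: A + 18C = -51.
Subtracting the second from the third: A + 54C = -159.
Solving: C = -3, A = 3, then B = -3.
So b_m = 3·m + (-3) + (-3)·3^m; at m=7 this is -6543.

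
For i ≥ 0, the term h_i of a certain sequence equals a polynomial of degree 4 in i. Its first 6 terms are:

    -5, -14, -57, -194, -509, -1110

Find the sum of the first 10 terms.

1st diffs: -9, -43, -137, -315, -601.
2nd diffs: -34, -94, -178, -286.
3rd diffs: -60, -84, -108.
4th diffs: -24, -24 (constant).
Newton forward-difference form: h_i = -5 + (-9)·C(i,1) + (-34)·C(i,2) + (-60)·C(i,3) + (-24)·C(i,4).
Continuing: -2129, -3722, -6069, -9374.
Summing i = 0..9 (10 terms) gives -23183.

-23183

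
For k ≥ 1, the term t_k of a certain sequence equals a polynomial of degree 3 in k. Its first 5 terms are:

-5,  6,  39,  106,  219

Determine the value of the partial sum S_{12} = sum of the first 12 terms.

1st diffs: 11, 33, 67, 113.
2nd diffs: 22, 34, 46.
3rd diffs: 12, 12 (constant).
So t_k = 2k^3 - k^2 - 6.
Continuing: …, 390, 631, 954, 1371, …, t_{12} = 3306.
Summing k = 1..12 (12 terms) gives 11446.

11446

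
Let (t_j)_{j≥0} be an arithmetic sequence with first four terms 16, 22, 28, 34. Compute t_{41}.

262

Common difference d = 6.
t_j = 16 + (j - 0)·6.
t_{41} = 16 + 41·6 = 262.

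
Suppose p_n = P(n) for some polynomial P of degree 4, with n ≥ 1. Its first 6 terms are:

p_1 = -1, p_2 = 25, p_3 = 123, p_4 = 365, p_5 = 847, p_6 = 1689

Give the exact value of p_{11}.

17179

1st diffs: 26, 98, 242, 482, 842.
2nd diffs: 72, 144, 240, 360.
3rd diffs: 72, 96, 120.
4th diffs: 24, 24 (constant).
Newton forward-difference form: p_n = -1 + 26·C(n-1,1) + 72·C(n-1,2) + 72·C(n-1,3) + 24·C(n-1,4).
At n = 11: n-1 = 10, so p_{11} = -1 + 260 + 3240 + 8640 + 5040 = 17179.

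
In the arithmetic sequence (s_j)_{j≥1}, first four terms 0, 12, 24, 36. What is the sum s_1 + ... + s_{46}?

12420

Common difference d = 12.
s_j = 0 + (j - 1)·12.
s_{46} = 540; S = 46·(0 + 540)/2 = 12420.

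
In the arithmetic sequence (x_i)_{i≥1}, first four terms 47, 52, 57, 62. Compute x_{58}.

332

Common difference d = 5.
x_i = 47 + (i - 1)·5.
x_{58} = 47 + 57·5 = 332.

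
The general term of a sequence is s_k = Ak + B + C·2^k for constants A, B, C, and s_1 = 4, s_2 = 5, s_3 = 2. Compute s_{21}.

-4194196

Write the equations: A + B + 2C = 4; 2A + B + 4C = 5; 3A + B + 8C = 2.
Subtracting the first from the second: A + 2C = 1.
Subtracting the second from the third: A + 4C = -3.
Solving: C = -2, A = 5, then B = 3.
Hence s_{21} = 5·21 + 3 + (-2)·2097152 = -4194196.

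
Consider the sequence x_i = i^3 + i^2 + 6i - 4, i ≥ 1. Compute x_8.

620

x_8 = 1·8^3 + 1·8^2 + 6·8 - 4 = 620.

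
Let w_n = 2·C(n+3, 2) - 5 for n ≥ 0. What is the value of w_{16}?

337

C(19, 2) = 171, so w_{16} = 337.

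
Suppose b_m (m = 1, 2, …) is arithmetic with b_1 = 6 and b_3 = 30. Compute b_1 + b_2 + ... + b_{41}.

Common difference d = (30 - 6) / (3 - 1) = 12.
b_m = 6 + (m - 1)·12.
b_{41} = 486; S = 41·(6 + 486)/2 = 10086.

10086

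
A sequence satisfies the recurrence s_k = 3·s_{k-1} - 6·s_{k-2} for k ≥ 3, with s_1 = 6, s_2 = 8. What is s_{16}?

1513404

Compute successive terms:
s_3 = -12, s_4 = -84, s_5 = -180, …, s_{13} = 8748, s_{14} = 556956, s_{15} = 1618380, s_{16} = 1513404.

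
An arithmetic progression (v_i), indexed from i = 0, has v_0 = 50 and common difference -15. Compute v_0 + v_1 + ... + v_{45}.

v_i = 50 + (i - 0)·(-15).
v_{45} = -625; S = 46·(50 + (-625))/2 = -13225.

-13225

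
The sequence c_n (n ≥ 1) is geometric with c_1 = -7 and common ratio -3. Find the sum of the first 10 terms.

103334

c_n = (-7)·(-3)^(n-1).
S = (-7)·((-3)^10 - 1)/(-3 - 1) = (-7)·(59049 - 1)/(-4) = 103334.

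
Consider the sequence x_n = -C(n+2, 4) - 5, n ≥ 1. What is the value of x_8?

C(10, 4) = 210, so x_8 = -215.

-215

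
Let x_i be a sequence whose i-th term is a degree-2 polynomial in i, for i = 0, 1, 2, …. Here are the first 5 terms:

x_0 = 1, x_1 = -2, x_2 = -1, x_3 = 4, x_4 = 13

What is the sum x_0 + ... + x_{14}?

1520

1st diffs: -3, 1, 5, 9.
2nd diffs: 4, 4, 4 (constant).
So x_i = 2i^2 - 5i + 1.
Continuing: …, 26, 43, 64, 89, …, x_{14} = 323.
Summing i = 0..14 (15 terms) gives 1520.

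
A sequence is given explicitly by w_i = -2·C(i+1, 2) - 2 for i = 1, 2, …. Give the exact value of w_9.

C(10, 2) = 45, so w_9 = -92.

-92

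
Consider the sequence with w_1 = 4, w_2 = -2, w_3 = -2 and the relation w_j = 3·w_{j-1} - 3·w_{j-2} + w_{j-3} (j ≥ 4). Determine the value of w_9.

w_4 = 4;  w_5 = 16;  w_6 = 34;  w_7 = 58;  w_8 = 88;  w_9 = 124.

124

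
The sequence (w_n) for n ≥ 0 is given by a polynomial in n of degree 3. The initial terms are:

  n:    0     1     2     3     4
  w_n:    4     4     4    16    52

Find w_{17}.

8164

1st diffs: 0, 0, 12, 36.
2nd diffs: 0, 12, 24.
3rd diffs: 12, 12 (constant).
So w_n = 2n^3 - 6n^2 + 4n + 4.
Evaluating at n = 17 gives w_{17} = 8164.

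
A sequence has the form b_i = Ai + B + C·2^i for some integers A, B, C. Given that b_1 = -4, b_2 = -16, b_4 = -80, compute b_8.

Plug in i = 1, 2, 4: A + B + 2C = -4; 2A + B + 4C = -16; 4A + B + 16C = -80.
Subtracting the first from the second: A + 2C = -12.
Subtracting the second from the third: 2A + 12C = -64.
Solving: C = -5, A = -2, then B = 8.
Hence b_8 = -2·8 + 8 + (-5)·256 = -1288.

-1288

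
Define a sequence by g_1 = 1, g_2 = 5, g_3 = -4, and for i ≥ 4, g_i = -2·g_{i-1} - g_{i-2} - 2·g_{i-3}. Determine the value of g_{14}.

4919

Compute successive terms:
g_4 = 1, g_5 = -8, g_6 = 23, …, g_{11} = -616, g_{12} = 1225, g_{13} = -2456, g_{14} = 4919.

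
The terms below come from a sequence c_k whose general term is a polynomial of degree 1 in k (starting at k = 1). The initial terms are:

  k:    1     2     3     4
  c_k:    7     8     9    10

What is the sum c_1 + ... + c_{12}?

1st diffs: 1, 1, 1 (constant).
So c_k = k + 6.
Continuing: …, 11, 12, 13, 14, …, c_{12} = 18.
Summing k = 1..12 (12 terms) gives 150.

150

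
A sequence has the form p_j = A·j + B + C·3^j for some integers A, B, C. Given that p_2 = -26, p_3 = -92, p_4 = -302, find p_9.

At j = 2, 3, 4: 2A + B + 9C = -26; 3A + B + 27C = -92; 4A + B + 81C = -302.
Subtracting the first from the second: A + 18C = -66.
Subtracting the second from the third: A + 54C = -210.
Solving: C = -4, A = 6, then B = -2.
Hence p_9 = 6·9 + (-2) + (-4)·19683 = -78680.

-78680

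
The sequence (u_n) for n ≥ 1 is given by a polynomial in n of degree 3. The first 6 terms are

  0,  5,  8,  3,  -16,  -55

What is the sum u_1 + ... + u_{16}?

1st diffs: 5, 3, -5, -19, -39.
2nd diffs: -2, -8, -14, -20.
3rd diffs: -6, -6, -6 (constant).
Newton forward-difference form: u_n = 5·C(n-1,1) + (-2)·C(n-1,2) + (-6)·C(n-1,3).
Continuing: …, -120, -217, -352, -531, …, u_{16} = -2865.
Summing n = 1..16 (16 terms) gives -11440.

-11440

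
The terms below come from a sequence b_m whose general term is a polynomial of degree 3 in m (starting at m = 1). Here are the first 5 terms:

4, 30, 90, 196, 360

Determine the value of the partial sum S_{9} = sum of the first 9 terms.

5340

1st diffs: 26, 60, 106, 164.
2nd diffs: 34, 46, 58.
3rd diffs: 12, 12 (constant).
Newton forward-difference form: b_m = 4 + 26·C(m-1,1) + 34·C(m-1,2) + 12·C(m-1,3).
Continuing: 594, 910, 1320, 1836.
Summing m = 1..9 (9 terms) gives 5340.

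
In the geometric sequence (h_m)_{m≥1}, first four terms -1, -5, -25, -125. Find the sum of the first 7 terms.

-19531

Common ratio r = 5.
h_m = (-1)·5^(m-1).
S = (-1)·(5^7 - 1)/(5 - 1) = (-1)·(78125 - 1)/(4) = -19531.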